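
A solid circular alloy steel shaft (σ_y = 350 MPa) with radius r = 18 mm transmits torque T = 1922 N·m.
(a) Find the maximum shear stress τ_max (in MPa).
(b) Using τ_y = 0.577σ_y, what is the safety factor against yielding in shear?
(a) For a solid circular shaft, τ_max = T·r/J with J = π·r^4/2, i.e. τ_max = 2·T / (π·r^3). Convert r = 18 mm = 0.018 m.
  τ_max = (2 × 1922) / (π × 0.018^3) = 2.098 × 10⁸ Pa = 209.8 MPa
(b) τ_y = 0.577 × 350 = 201.95 MPa
  SF = τ_y/τ_max = 201.95 / 209.8 = 0.9626
Final answer: (a) τ_max = 209.8 MPa, (b) SF = 0.9626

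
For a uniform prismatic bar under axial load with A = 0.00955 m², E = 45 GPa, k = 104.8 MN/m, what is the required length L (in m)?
Model: a uniform prismatic bar under axial load, so k = (A·E) / L.
Solve for L: L = (A·E) / k.
Convert to SI units:
  E = 45 GPa = 4.5 × 10¹⁰ Pa
  k = 104.8 MN/m = 1.048 × 10⁸ N/m
Substitute:
  L = (0.00955 × (4.5 × 10¹⁰)) / (1.048 × 10⁸)
  L = 4.101 m
Final answer: L = 4.101 m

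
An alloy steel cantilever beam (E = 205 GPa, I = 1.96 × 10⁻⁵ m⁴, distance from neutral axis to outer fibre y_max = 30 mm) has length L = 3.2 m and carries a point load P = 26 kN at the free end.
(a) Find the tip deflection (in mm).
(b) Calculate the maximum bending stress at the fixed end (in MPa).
(a) Tip deflection of a cantilever with an end point load: δ = P·L^3 / (3·E·I). Convert P = 26 kN = 26000 N, E = 205 GPa = 2.05 × 10¹¹ Pa.
  δ = (26000 × 3.2^3) / (3 × (2.05 × 10¹¹) × (1.96 × 10⁻⁵)) = 0.07068 m = 70.68 mm
(b) Maximum bending moment at the fixed end: M = P·L = 26000 × 3.2 = 83200 N·m. Convert y_max = 30 mm = 0.03 m.
  σ = M·y_max / I = (83200 × 0.03) / (1.96 × 10⁻⁵) = 1.273 × 10⁸ Pa = 127.3 MPa
Final answer: (a) δ = 70.68 mm, (b) σ = 127.3 MPa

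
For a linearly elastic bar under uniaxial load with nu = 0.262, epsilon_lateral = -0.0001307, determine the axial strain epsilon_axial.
Model: a linearly elastic bar under uniaxial load, so epsilon_lateral = -nu·epsilon_axial.
Solve for epsilon_axial: epsilon_axial = -epsilon_lateral / nu.
Substitute:
  epsilon_axial = -(-0.0001307) / 0.262
  epsilon_axial = 0.0004989
Final answer: epsilon_axial = 0.0004989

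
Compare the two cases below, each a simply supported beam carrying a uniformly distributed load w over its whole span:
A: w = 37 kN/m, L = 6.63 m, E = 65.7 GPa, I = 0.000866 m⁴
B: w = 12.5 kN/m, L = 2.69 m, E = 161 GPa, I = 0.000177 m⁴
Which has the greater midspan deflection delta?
Model: a simply supported beam carrying a uniformly distributed load w over its whole span, so delta = (5·w·L^4) / (384·E·I) (SI units).
  A: delta = (5 × 37000 × 6.63^4) / (384 × (6.57 × 10¹⁰) × 0.000866) = 0.01636 m = 16.36 mm
  B: delta = (5 × 12500 × 2.69^4) / (384 × (1.61 × 10¹¹) × 0.000177) = 0.0002991 m = 0.2991 mm
16.36 mm > 0.2991 mm, so A is larger.
Final answer: A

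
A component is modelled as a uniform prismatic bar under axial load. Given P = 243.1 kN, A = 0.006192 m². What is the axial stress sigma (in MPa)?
Model: a uniform prismatic bar under axial load, so sigma = P / A.
Convert to SI units:
  P = 243.1 kN = 243100 N
Substitute:
  sigma = 243100 / 0.006192
  sigma = 3.926 × 10⁷ Pa
Convert: sigma = 3.926 × 10⁷ Pa = 39.26 MPa
Final answer: sigma = 39.26 MPa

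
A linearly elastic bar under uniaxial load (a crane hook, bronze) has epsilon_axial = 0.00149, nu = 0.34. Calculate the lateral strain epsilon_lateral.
Model: a linearly elastic bar under uniaxial load, so epsilon_lateral = -nu·epsilon_axial.
Substitute:
  epsilon_lateral = -(0.34 × 0.00149)
  epsilon_lateral = -0.0005066
Final answer: epsilon_lateral = -0.0005066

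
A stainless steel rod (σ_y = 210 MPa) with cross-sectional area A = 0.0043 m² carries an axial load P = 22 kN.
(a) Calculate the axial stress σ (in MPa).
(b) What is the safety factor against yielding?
(a) Axial stress σ = P/A. Convert P = 22 kN = 22000 N.
  σ = 22000 / 0.0043 = 5.116 × 10⁶ Pa = 5.116 MPa
(b) Safety factor SF = σ_y/σ = 210 / 5.116 = 41.05
Final answer: (a) σ = 5.116 MPa, (b) SF = 41.05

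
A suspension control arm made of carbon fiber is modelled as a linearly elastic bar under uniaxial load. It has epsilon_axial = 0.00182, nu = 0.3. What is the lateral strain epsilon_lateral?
Model: a linearly elastic bar under uniaxial load, so epsilon_lateral = -nu·epsilon_axial.
Substitute:
  epsilon_lateral = -(0.3 × 0.00182)
  epsilon_lateral = -0.000546
Final answer: epsilon_lateral = -0.000546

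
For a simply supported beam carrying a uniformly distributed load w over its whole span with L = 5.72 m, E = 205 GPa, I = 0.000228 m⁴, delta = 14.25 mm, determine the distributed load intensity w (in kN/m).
Model: a simply supported beam carrying a uniformly distributed load w over its whole span, so delta = (5·w·L^4) / (384·E·I).
Solve for w: w = (384·delta·E·I) / (5·L^4).
Convert to SI units:
  E = 205 GPa = 2.05 × 10¹¹ Pa
  delta = 14.25 mm = 0.01425 m
Substitute:
  w = (384 × 0.01425 × (2.05 × 10¹¹) × 0.000228) / (5 × 5.72^4)
  w = 47780 N/m
Convert: w = 47780 N/m = 47.78 kN/m
Final answer: w = 47.78 kN/m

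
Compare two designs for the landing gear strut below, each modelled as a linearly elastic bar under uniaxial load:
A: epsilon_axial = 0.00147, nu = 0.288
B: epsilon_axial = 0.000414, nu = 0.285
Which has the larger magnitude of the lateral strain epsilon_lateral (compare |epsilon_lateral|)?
Model: a linearly elastic bar under uniaxial load, so epsilon_lateral = -nu·epsilon_axial (SI units).
  A: epsilon_lateral = -(0.288 × 0.00147) = -0.0004234
  B: epsilon_lateral = -(0.285 × 0.000414) = -0.000118
|epsilon_lateral|: A = 0.0004234, B = 0.000118, so A is larger in magnitude.
Final answer: A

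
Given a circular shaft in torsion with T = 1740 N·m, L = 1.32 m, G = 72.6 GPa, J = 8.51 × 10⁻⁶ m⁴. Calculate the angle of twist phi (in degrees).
Model: a circular shaft in torsion, so phi = (T·L) / (G·J).
Convert to SI units:
  G = 72.6 GPa = 7.26 × 10¹⁰ Pa
Substitute:
  phi = (1740 × 1.32) / ((7.26 × 10¹⁰) × (8.51 × 10⁻⁶))
  phi = 0.003718 rad
Convert to degrees: phi = 0.003718 × 180/π = 0.213°
Final answer: phi = 0.213°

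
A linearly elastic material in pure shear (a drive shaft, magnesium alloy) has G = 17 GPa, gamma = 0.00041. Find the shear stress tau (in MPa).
Model: a linearly elastic material in pure shear, so tau = G·gamma.
Convert to SI units:
  G = 17 GPa = 1.7 × 10¹⁰ Pa
Substitute:
  tau = (1.7 × 10¹⁰) × 0.00041
  tau = 6.97 × 10⁶ Pa
Convert: tau = 6.97 × 10⁶ Pa = 6.97 MPa
Final answer: tau = 6.97 MPa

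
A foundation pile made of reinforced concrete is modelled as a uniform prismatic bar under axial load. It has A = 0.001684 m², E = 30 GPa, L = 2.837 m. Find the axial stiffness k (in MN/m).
Model: a uniform prismatic bar under axial load, so k = (A·E) / L.
Convert to SI units:
  E = 30 GPa = 3 × 10¹⁰ Pa
Substitute:
  k = (0.001684 × (3 × 10¹⁰)) / 2.837
  k = 1.781 × 10⁷ N/m
Convert: k = 1.781 × 10⁷ N/m = 17.81 MN/m
Final answer: k = 17.81 MN/m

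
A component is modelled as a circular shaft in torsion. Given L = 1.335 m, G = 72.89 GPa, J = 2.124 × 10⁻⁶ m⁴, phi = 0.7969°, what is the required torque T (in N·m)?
Model: a circular shaft in torsion, so phi = (T·L) / (G·J).
Solve for T: T = (phi·G·J) / L.
Convert to SI units:
  G = 72.89 GPa = 7.289 × 10¹⁰ Pa
  phi = 0.7969° = 0.01391 rad
Substitute:
  T = (0.01391 × (7.289 × 10¹⁰) × (2.124 × 10⁻⁶)) / 1.335
  T = 1613 N·m
Final answer: T = 1613 N·m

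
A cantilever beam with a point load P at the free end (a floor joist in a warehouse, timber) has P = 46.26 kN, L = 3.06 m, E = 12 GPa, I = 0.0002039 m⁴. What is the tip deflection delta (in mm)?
Model: a cantilever beam with a point load P at the free end, so delta = (P·L^3) / (3·E·I).
Convert to SI units:
  P = 46.26 kN = 46260 N
  E = 12 GPa = 1.2 × 10¹⁰ Pa
Substitute:
  delta = (46260 × 3.06^3) / (3 × (1.2 × 10¹⁰) × 0.0002039)
  delta = 0.1806 m
Convert: delta = 0.1806 m = 180.6 mm
Final answer: delta = 180.6 mm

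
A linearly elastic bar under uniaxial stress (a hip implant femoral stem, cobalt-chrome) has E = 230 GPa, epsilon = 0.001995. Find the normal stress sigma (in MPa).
Model: a linearly elastic bar under uniaxial stress, so sigma = E·epsilon.
Convert to SI units:
  E = 230 GPa = 2.3 × 10¹¹ Pa
Substitute:
  sigma = (2.3 × 10¹¹) × 0.001995
  sigma = 4.588 × 10⁸ Pa
Convert: sigma = 4.588 × 10⁸ Pa = 458.8 MPa
Final answer: sigma = 458.8 MPa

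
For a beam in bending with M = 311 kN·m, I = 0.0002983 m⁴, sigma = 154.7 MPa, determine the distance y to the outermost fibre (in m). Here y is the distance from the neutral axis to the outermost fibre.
Model: a beam in bending, so sigma = (M·y) / I.
Solve for y: y = (sigma·I) / M.
Convert to SI units:
  M = 311 kN·m = 311000 N·m
  sigma = 154.7 MPa = 1.547 × 10⁸ Pa
Substitute:
  y = ((1.547 × 10⁸) × 0.0002983) / 311000
  y = 0.1484 m
Final answer: y = 0.1484 m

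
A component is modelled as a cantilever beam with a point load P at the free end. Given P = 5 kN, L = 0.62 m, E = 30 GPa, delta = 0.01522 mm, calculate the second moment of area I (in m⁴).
Model: a cantilever beam with a point load P at the free end, so delta = (P·L^3) / (3·E·I).
Solve for I: I = (P·L^3) / (3·delta·E).
Convert to SI units:
  P = 5 kN = 5000 N
  E = 30 GPa = 3 × 10¹⁰ Pa
  delta = 0.01522 mm = 1.522 × 10⁻⁵ m
Substitute:
  I = (5000 × 0.62^3) / (3 × (1.522 × 10⁻⁵) × (3 × 10¹⁰))
  I = 0.0008699 m⁴
Final answer: I = 0.0008699 m⁴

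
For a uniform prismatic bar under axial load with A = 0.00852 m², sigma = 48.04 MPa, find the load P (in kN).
Model: a uniform prismatic bar under axial load, so sigma = P / A.
Solve for P: P = sigma·A.
Convert to SI units:
  sigma = 48.04 MPa = 4.804 × 10⁷ Pa
Substitute:
  P = (4.804 × 10⁷) × 0.00852
  P = 409300 N
Convert: P = 409300 N = 409.3 kN
Final answer: P = 409.3 kN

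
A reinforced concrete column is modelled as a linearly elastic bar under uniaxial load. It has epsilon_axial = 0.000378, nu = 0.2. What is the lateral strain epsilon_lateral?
Model: a linearly elastic bar under uniaxial load, so epsilon_lateral = -nu·epsilon_axial.
Substitute:
  epsilon_lateral = -(0.2 × 0.000378)
  epsilon_lateral = -7.56 × 10⁻⁵
Final answer: epsilon_lateral = -7.56 × 10⁻⁵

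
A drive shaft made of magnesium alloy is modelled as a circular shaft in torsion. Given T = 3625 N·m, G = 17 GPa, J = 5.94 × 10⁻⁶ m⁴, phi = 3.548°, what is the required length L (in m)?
Model: a circular shaft in torsion, so phi = (T·L) / (G·J).
Solve for L: L = (phi·G·J) / T.
Convert to SI units:
  G = 17 GPa = 1.7 × 10¹⁰ Pa
  phi = 3.548° = 0.06192 rad
Substitute:
  L = (0.06192 × (1.7 × 10¹⁰) × (5.94 × 10⁻⁶)) / 3625
  L = 1.725 m
Final answer: L = 1.725 m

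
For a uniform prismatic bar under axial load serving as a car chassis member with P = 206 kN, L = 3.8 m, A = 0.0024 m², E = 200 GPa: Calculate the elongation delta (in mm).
Model: a uniform prismatic bar under axial load, so delta = (P·L) / (A·E).
Convert to SI units:
  P = 206 kN = 206000 N
  E = 200 GPa = 2 × 10¹¹ Pa
Substitute:
  delta = (206000 × 3.8) / (0.0024 × (2 × 10¹¹))
  delta = 0.001631 m
Convert: delta = 0.001631 m = 1.631 mm
Final answer: delta = 1.631 mm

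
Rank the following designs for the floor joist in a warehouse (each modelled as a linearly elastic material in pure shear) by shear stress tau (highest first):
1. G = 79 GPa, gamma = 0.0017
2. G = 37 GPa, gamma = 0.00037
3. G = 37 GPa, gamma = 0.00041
Model: a linearly elastic material in pure shear, so tau = G·gamma (SI units).
  Case 1: tau = (7.9 × 10¹⁰) × 0.0017 = 1.343 × 10⁸ Pa = 134.3 MPa
  Case 2: tau = (3.7 × 10¹⁰) × 0.00037 = 1.369 × 10⁷ Pa = 13.69 MPa
  Case 3: tau = (3.7 × 10¹⁰) × 0.00041 = 1.517 × 10⁷ Pa = 15.17 MPa
Ordering: 134.3 MPa (case 1) > 15.17 MPa (case 3) > 13.69 MPa (case 2)
Final answer: 1, 3, 2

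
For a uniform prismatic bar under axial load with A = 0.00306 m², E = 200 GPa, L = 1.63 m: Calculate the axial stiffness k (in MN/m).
Model: a uniform prismatic bar under axial load, so k = (A·E) / L.
Convert to SI units:
  E = 200 GPa = 2 × 10¹¹ Pa
Substitute:
  k = (0.00306 × (2 × 10¹¹)) / 1.63
  k = 3.755 × 10⁸ N/m
Convert: k = 3.755 × 10⁸ N/m = 375.5 MN/m
Final answer: k = 375.5 MN/m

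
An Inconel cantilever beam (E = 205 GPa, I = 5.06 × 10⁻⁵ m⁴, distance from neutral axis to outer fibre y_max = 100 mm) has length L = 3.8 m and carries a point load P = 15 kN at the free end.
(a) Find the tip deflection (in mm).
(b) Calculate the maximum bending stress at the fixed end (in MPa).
(a) Tip deflection of a cantilever with an end point load: δ = P·L^3 / (3·E·I). Convert P = 15 kN = 15000 N, E = 205 GPa = 2.05 × 10¹¹ Pa.
  δ = (15000 × 3.8^3) / (3 × (2.05 × 10¹¹) × (5.06 × 10⁻⁵)) = 0.02645 m = 26.45 mm
(b) Maximum bending moment at the fixed end: M = P·L = 15000 × 3.8 = 57000 N·m. Convert y_max = 100 mm = 0.1 m.
  σ = M·y_max / I = (57000 × 0.1) / (5.06 × 10⁻⁵) = 1.126 × 10⁸ Pa = 112.6 MPa
Final answer: (a) δ = 26.45 mm, (b) σ = 112.6 MPa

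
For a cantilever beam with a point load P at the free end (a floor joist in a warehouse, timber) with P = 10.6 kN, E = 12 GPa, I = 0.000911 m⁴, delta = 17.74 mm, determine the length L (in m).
Model: a cantilever beam with a point load P at the free end, so delta = (P·L^3) / (3·E·I).
Solve for L: L = ((3·delta·E·I) / P)^(1/3).
Convert to SI units:
  P = 10.6 kN = 10600 N
  E = 12 GPa = 1.2 × 10¹⁰ Pa
  delta = 17.74 mm = 0.01774 m
Substitute:
  L = ((3 × 0.01774 × (1.2 × 10¹⁰) × 0.000911) / 10600)^(1/3)
  L = 3.8 m
Final answer: L = 3.8 m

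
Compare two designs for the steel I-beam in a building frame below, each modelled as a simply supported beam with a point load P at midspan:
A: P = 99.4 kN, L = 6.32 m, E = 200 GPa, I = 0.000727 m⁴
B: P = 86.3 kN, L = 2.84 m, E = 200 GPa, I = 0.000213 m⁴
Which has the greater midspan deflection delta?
Model: a simply supported beam with a point load P at midspan, so delta = (P·L^3) / (48·E·I) (SI units).
  A: delta = (99400 × 6.32^3) / (48 × (2 × 10¹¹) × 0.000727) = 0.003595 m = 3.595 mm
  B: delta = (86300 × 2.84^3) / (48 × (2 × 10¹¹) × 0.000213) = 0.0009668 m = 0.9668 mm
3.595 mm > 0.9668 mm, so A is larger.
Final answer: A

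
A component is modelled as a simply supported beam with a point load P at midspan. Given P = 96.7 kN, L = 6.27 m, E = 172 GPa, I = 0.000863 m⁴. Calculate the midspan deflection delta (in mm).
Model: a simply supported beam with a point load P at midspan, so delta = (P·L^3) / (48·E·I).
Convert to SI units:
  P = 96.7 kN = 96700 N
  E = 172 GPa = 1.72 × 10¹¹ Pa
Substitute:
  delta = (96700 × 6.27^3) / (48 × (1.72 × 10¹¹) × 0.000863)
  delta = 0.003345 m
Convert: delta = 0.003345 m = 3.345 mm
Final answer: delta = 3.345 mm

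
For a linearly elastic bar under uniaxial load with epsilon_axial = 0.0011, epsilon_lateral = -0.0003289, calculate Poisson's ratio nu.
Model: a linearly elastic bar under uniaxial load, so epsilon_lateral = -nu·epsilon_axial.
Solve for nu: nu = -epsilon_lateral / epsilon_axial.
Substitute:
  nu = -(-0.0003289) / 0.0011
  nu = 0.299
Final answer: nu = 0.299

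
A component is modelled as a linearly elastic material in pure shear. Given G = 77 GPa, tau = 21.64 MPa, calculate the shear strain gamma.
Model: a linearly elastic material in pure shear, so tau = G·gamma.
Solve for gamma: gamma = tau / G.
Convert to SI units:
  G = 77 GPa = 7.7 × 10¹⁰ Pa
  tau = 21.64 MPa = 2.164 × 10⁷ Pa
Substitute:
  gamma = (2.164 × 10⁷) / (7.7 × 10¹⁰)
  gamma = 0.000281
Final answer: gamma = 0.000281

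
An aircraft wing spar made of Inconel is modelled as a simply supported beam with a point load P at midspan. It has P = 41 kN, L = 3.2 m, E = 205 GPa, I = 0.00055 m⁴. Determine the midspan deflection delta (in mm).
Model: a simply supported beam with a point load P at midspan, so delta = (P·L^3) / (48·E·I).
Convert to SI units:
  P = 41 kN = 41000 N
  E = 205 GPa = 2.05 × 10¹¹ Pa
Substitute:
  delta = (41000 × 3.2^3) / (48 × (2.05 × 10¹¹) × 0.00055)
  delta = 0.0002482 m
Convert: delta = 0.0002482 m = 0.2482 mm
Final answer: delta = 0.2482 mm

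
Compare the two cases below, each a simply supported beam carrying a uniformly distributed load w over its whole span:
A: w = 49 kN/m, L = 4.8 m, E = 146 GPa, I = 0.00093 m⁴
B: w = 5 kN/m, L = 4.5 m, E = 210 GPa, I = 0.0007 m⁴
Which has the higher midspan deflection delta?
Model: a simply supported beam carrying a uniformly distributed load w over its whole span, so delta = (5·w·L^4) / (384·E·I) (SI units).
  A: delta = (5 × 49000 × 4.8^4) / (384 × (1.46 × 10¹¹) × 0.00093) = 0.002494 m = 2.494 mm
  B: delta = (5 × 5000 × 4.5^4) / (384 × (2.1 × 10¹¹) × 0.0007) = 0.0001816 m = 0.1816 mm
2.494 mm > 0.1816 mm, so A is larger.
Final answer: A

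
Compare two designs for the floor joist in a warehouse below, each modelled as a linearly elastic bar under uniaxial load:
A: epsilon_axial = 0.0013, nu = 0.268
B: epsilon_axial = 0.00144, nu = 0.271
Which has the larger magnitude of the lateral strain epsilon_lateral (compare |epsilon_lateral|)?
Model: a linearly elastic bar under uniaxial load, so epsilon_lateral = -nu·epsilon_axial (SI units).
  A: epsilon_lateral = -(0.268 × 0.0013) = -0.0003484
  B: epsilon_lateral = -(0.271 × 0.00144) = -0.0003902
|epsilon_lateral|: A = 0.0003484, B = 0.0003902, so B is larger in magnitude.
Final answer: B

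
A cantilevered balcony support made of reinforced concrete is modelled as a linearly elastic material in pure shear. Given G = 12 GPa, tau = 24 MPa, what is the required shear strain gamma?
Model: a linearly elastic material in pure shear, so tau = G·gamma.
Solve for gamma: gamma = tau / G.
Convert to SI units:
  G = 12 GPa = 1.2 × 10¹⁰ Pa
  tau = 24 MPa = 2.4 × 10⁷ Pa
Substitute:
  gamma = (2.4 × 10⁷) / (1.2 × 10¹⁰)
  gamma = 0.002
Final answer: gamma = 0.002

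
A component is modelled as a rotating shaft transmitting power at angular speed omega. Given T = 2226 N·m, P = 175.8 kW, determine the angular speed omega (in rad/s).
Model: a rotating shaft transmitting power at angular speed omega, so P = T·omega.
Solve for omega: omega = P / T.
Convert to SI units:
  P = 175.8 kW = 175800 W
Substitute:
  omega = 175800 / 2226
  omega = 78.98 rad/s
Final answer: omega = 78.98 rad/s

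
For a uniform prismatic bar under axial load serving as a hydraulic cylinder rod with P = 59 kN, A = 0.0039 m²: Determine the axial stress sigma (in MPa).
Model: a uniform prismatic bar under axial load, so sigma = P / A.
Convert to SI units:
  P = 59 kN = 59000 N
Substitute:
  sigma = 59000 / 0.0039
  sigma = 1.513 × 10⁷ Pa
Convert: sigma = 1.513 × 10⁷ Pa = 15.13 MPa
Final answer: sigma = 15.13 MPa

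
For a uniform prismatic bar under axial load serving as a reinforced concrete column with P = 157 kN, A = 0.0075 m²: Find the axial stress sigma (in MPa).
Model: a uniform prismatic bar under axial load, so sigma = P / A.
Convert to SI units:
  P = 157 kN = 157000 N
Substitute:
  sigma = 157000 / 0.0075
  sigma = 2.093 × 10⁷ Pa
Convert: sigma = 2.093 × 10⁷ Pa = 20.93 MPa
Final answer: sigma = 20.93 MPa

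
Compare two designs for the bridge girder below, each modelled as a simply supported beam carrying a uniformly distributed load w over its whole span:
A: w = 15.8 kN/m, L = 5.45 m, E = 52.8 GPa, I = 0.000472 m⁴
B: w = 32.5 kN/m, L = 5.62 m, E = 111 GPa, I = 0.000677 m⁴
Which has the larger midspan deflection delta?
Model: a simply supported beam carrying a uniformly distributed load w over its whole span, so delta = (5·w·L^4) / (384·E·I) (SI units).
  A: delta = (5 × 15800 × 5.45^4) / (384 × (5.28 × 10¹⁰) × 0.000472) = 0.007283 m = 7.283 mm
  B: delta = (5 × 32500 × 5.62^4) / (384 × (1.11 × 10¹¹) × 0.000677) = 0.005618 m = 5.618 mm
7.283 mm > 5.618 mm, so A is larger.
Final answer: A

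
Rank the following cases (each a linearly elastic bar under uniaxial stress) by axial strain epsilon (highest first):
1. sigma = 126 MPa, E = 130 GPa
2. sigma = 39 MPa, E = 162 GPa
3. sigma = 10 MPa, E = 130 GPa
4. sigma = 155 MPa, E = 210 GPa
Model: a linearly elastic bar under uniaxial stress, so epsilon = sigma / E (SI units).
  Case 1: epsilon = (1.26 × 10⁸) / (1.3 × 10¹¹) = 0.0009692
  Case 2: epsilon = (3.9 × 10⁷) / (1.62 × 10¹¹) = 0.0002407
  Case 3: epsilon = (1 × 10⁷) / (1.3 × 10¹¹) = 7.692 × 10⁻⁵
  Case 4: epsilon = (1.55 × 10⁸) / (2.1 × 10¹¹) = 0.0007381
Ordering: 0.0009692 (case 1) > 0.0007381 (case 4) > 0.0002407 (case 2) > 7.692 × 10⁻⁵ (case 3)
Final answer: 1, 4, 2, 3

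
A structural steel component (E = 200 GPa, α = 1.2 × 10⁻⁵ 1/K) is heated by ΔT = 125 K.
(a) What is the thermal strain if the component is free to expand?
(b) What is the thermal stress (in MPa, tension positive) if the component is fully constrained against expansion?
(a) Free thermal strain ε_th = α·ΔT = (1.2 × 10⁻⁵) × 125 = 0.0015
(b) Fully constrained, the expansion is suppressed, so σ = -E·α·ΔT. Convert E = 200 GPa = 2 × 10¹¹ Pa.
  σ = -(2 × 10¹¹) × (1.2 × 10⁻⁵) × 125 = -3 × 10⁸ Pa = -300 MPa (compressive)
Final answer: (a) ε_th = 0.0015, (b) σ = -300 MPa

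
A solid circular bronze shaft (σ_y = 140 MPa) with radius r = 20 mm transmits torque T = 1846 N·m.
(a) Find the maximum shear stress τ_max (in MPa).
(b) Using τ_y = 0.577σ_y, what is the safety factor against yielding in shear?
(a) For a solid circular shaft, τ_max = T·r/J with J = π·r^4/2, i.e. τ_max = 2·T / (π·r^3). Convert r = 20 mm = 0.02 m.
  τ_max = (2 × 1846) / (π × 0.02^3) = 1.469 × 10⁸ Pa = 146.9 MPa
(b) τ_y = 0.577 × 140 = 80.78 MPa
  SF = τ_y/τ_max = 80.78 / 146.9 = 0.5499
Final answer: (a) τ_max = 146.9 MPa, (b) SF = 0.5499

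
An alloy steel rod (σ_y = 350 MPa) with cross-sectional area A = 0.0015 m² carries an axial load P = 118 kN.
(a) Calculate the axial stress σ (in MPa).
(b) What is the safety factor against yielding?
(a) Axial stress σ = P/A. Convert P = 118 kN = 118000 N.
  σ = 118000 / 0.0015 = 7.867 × 10⁷ Pa = 78.67 MPa
(b) Safety factor SF = σ_y/σ = 350 / 78.67 = 4.449
Final answer: (a) σ = 78.67 MPa, (b) SF = 4.449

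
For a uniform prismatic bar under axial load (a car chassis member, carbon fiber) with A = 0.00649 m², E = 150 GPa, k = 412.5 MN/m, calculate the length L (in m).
Model: a uniform prismatic bar under axial load, so k = (A·E) / L.
Solve for L: L = (A·E) / k.
Convert to SI units:
  E = 150 GPa = 1.5 × 10¹¹ Pa
  k = 412.5 MN/m = 4.125 × 10⁸ N/m
Substitute:
  L = (0.00649 × (1.5 × 10¹¹)) / (4.125 × 10⁸)
  L = 2.36 m
Final answer: L = 2.36 m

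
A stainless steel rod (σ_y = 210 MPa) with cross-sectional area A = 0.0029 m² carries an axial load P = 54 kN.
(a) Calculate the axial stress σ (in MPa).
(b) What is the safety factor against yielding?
(a) Axial stress σ = P/A. Convert P = 54 kN = 54000 N.
  σ = 54000 / 0.0029 = 1.862 × 10⁷ Pa = 18.62 MPa
(b) Safety factor SF = σ_y/σ = 210 / 18.62 = 11.28
Final answer: (a) σ = 18.62 MPa, (b) SF = 11.28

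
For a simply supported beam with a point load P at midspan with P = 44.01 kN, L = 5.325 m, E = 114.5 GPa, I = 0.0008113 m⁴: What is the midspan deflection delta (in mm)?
Model: a simply supported beam with a point load P at midspan, so delta = (P·L^3) / (48·E·I).
Convert to SI units:
  P = 44.01 kN = 44010 N
  E = 114.5 GPa = 1.145 × 10¹¹ Pa
Substitute:
  delta = (44010 × 5.325^3) / (48 × (1.145 × 10¹¹) × 0.0008113)
  delta = 0.00149 m
Convert: delta = 0.00149 m = 1.49 mm
Final answer: delta = 1.49 mm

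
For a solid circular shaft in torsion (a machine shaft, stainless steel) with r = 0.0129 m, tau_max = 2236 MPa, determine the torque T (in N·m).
Model: a solid circular shaft in torsion, so tau_max = (2·T) / (π·r^3).
Solve for T: T = (π·tau_max·r^3) / 2.
Convert to SI units:
  tau_max = 2236 MPa = 2.236 × 10⁹ Pa
Substitute:
  T = (π × (2.236 × 10⁹) × 0.0129^3) / 2
  T = 7540 N·m
Final answer: T = 7540 N·m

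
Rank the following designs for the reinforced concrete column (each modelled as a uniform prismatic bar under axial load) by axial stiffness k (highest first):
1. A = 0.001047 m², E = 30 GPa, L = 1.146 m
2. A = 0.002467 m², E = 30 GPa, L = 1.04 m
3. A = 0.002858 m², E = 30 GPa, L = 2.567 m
Model: a uniform prismatic bar under axial load, so k = (A·E) / L (SI units).
  Case 1: k = (0.001047 × (3 × 10¹⁰)) / 1.146 = 2.741 × 10⁷ N/m = 27.41 MN/m
  Case 2: k = (0.002467 × (3 × 10¹⁰)) / 1.04 = 7.116 × 10⁷ N/m = 71.16 MN/m
  Case 3: k = (0.002858 × (3 × 10¹⁰)) / 2.567 = 3.34 × 10⁷ N/m = 33.4 MN/m
Ordering: 71.16 MN/m (case 2) > 33.4 MN/m (case 3) > 27.41 MN/m (case 1)
Final answer: 2, 3, 1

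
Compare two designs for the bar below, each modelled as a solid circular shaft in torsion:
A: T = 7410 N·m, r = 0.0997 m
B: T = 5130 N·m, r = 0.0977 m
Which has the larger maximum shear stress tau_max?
Model: a solid circular shaft in torsion, so tau_max = (2·T) / (π·r^3) (SI units).
  A: tau_max = (2 × 7410) / (π × 0.0997^3) = 4.76 × 10⁶ Pa = 4.76 MPa
  B: tau_max = (2 × 5130) / (π × 0.0977^3) = 3.502 × 10⁶ Pa = 3.502 MPa
4.76 MPa > 3.502 MPa, so A is larger.
Final answer: A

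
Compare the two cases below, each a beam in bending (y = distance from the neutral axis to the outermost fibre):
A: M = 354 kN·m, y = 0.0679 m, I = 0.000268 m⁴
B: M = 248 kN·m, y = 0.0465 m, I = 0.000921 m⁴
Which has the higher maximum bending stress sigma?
Model: a beam in bending (y = distance from the neutral axis to the outermost fibre), so sigma = (M·y) / I (SI units).
  A: sigma = (354000 × 0.0679) / 0.000268 = 8.969 × 10⁷ Pa = 89.69 MPa
  B: sigma = (248000 × 0.0465) / 0.000921 = 1.252 × 10⁷ Pa = 12.52 MPa
89.69 MPa > 12.52 MPa, so A is larger.
Final answer: A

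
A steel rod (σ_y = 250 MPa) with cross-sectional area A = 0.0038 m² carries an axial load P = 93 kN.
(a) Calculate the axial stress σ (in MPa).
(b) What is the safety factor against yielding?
(a) Axial stress σ = P/A. Convert P = 93 kN = 93000 N.
  σ = 93000 / 0.0038 = 2.447 × 10⁷ Pa = 24.47 MPa
(b) Safety factor SF = σ_y/σ = 250 / 24.47 = 10.22
Final answer: (a) σ = 24.47 MPa, (b) SF = 10.22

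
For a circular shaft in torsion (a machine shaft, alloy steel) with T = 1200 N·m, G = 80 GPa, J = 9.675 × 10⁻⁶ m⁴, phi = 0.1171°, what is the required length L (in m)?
Model: a circular shaft in torsion, so phi = (T·L) / (G·J).
Solve for L: L = (phi·G·J) / T.
Convert to SI units:
  G = 80 GPa = 8 × 10¹⁰ Pa
  phi = 0.1171° = 0.002044 rad
Substitute:
  L = (0.002044 × (8 × 10¹⁰) × (9.675 × 10⁻⁶)) / 1200
  L = 1.318 m
Final answer: L = 1.318 m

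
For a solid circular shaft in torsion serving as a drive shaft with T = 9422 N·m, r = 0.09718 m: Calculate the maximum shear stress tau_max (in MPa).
Model: a solid circular shaft in torsion, so tau_max = (2·T) / (π·r^3).
Substitute:
  tau_max = (2 × 9422) / (π × 0.09718^3)
  tau_max = 6.536 × 10⁶ Pa
Convert: tau_max = 6.536 × 10⁶ Pa = 6.536 MPa
Final answer: tau_max = 6.536 MPa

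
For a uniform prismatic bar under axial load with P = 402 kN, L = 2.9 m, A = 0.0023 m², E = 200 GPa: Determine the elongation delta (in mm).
Model: a uniform prismatic bar under axial load, so delta = (P·L) / (A·E).
Convert to SI units:
  P = 402 kN = 402000 N
  E = 200 GPa = 2 × 10¹¹ Pa
Substitute:
  delta = (402000 × 2.9) / (0.0023 × (2 × 10¹¹))
  delta = 0.002534 m
Convert: delta = 0.002534 m = 2.534 mm
Final answer: delta = 2.534 mm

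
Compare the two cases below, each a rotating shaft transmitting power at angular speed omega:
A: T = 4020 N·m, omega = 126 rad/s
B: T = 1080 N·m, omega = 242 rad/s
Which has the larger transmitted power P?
Model: a rotating shaft transmitting power at angular speed omega, so P = T·omega (SI units).
  A: P = 4020 × 126 = 506500 W = 506.5 kW
  B: P = 1080 × 242 = 261400 W = 261.4 kW
506.5 kW > 261.4 kW, so A is larger.
Final answer: A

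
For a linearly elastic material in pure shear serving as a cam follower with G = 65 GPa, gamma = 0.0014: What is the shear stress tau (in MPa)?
Model: a linearly elastic material in pure shear, so tau = G·gamma.
Convert to SI units:
  G = 65 GPa = 6.5 × 10¹⁰ Pa
Substitute:
  tau = (6.5 × 10¹⁰) × 0.0014
  tau = 9.1 × 10⁷ Pa
Convert: tau = 9.1 × 10⁷ Pa = 91 MPa
Final answer: tau = 91 MPa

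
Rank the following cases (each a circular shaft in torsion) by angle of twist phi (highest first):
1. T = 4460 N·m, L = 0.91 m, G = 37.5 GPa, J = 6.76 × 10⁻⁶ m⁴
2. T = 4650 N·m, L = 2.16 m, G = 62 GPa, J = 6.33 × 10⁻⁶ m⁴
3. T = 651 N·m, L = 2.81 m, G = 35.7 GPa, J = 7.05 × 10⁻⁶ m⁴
Model: a circular shaft in torsion, so phi = (T·L) / (G·J) (SI units).
  Case 1: phi = (4460 × 0.91) / ((3.75 × 10¹⁰) × (6.76 × 10⁻⁶)) = 0.01601 rad = 0.9173°
  Case 2: phi = (4650 × 2.16) / ((6.2 × 10¹⁰) × (6.33 × 10⁻⁶)) = 0.02559 rad = 1.466°
  Case 3: phi = (651 × 2.81) / ((3.57 × 10¹⁰) × (7.05 × 10⁻⁶)) = 0.007268 rad = 0.4164°
Ordering: 1.466° (case 2) > 0.9173° (case 1) > 0.4164° (case 3)
Final answer: 2, 1, 3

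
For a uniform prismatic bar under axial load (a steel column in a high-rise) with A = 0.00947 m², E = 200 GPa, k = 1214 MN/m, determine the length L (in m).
Model: a uniform prismatic bar under axial load, so k = (A·E) / L.
Solve for L: L = (A·E) / k.
Convert to SI units:
  E = 200 GPa = 2 × 10¹¹ Pa
  k = 1214 MN/m = 1.214 × 10⁹ N/m
Substitute:
  L = (0.00947 × (2 × 10¹¹)) / (1.214 × 10⁹)
  L = 1.56 m
Final answer: L = 1.56 m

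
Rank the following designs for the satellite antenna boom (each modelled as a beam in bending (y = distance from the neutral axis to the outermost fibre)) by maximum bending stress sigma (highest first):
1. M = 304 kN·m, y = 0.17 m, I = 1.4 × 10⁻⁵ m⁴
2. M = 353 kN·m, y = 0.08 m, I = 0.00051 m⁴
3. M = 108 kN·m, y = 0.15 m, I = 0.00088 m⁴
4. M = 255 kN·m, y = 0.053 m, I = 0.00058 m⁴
Model: a beam in bending (y = distance from the neutral axis to the outermost fibre), so sigma = (M·y) / I (SI units).
  Case 1: sigma = (304000 × 0.17) / (1.4 × 10⁻⁵) = 3.691 × 10⁹ Pa = 3691 MPa
  Case 2: sigma = (353000 × 0.08) / 0.00051 = 5.537 × 10⁷ Pa = 55.37 MPa
  Case 3: sigma = (108000 × 0.15) / 0.00088 = 1.841 × 10⁷ Pa = 18.41 MPa
  Case 4: sigma = (255000 × 0.053) / 0.00058 = 2.33 × 10⁷ Pa = 23.3 MPa
Ordering: 3691 MPa (case 1) > 55.37 MPa (case 2) > 23.3 MPa (case 4) > 18.41 MPa (case 3)
Final answer: 1, 2, 4, 3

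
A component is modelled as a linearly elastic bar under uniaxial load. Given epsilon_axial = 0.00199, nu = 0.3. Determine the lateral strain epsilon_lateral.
Model: a linearly elastic bar under uniaxial load, so epsilon_lateral = -nu·epsilon_axial.
Substitute:
  epsilon_lateral = -(0.3 × 0.00199)
  epsilon_lateral = -0.000597
Final answer: epsilon_lateral = -0.000597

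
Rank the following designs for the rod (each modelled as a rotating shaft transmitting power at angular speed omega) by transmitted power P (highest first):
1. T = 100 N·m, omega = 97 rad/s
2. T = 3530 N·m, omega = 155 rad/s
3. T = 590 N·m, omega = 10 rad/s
Model: a rotating shaft transmitting power at angular speed omega, so P = T·omega (SI units).
  Case 1: P = 100 × 97 = 9700 W = 9.7 kW
  Case 2: P = 3530 × 155 = 547200 W = 547.2 kW
  Case 3: P = 590 × 10 = 5900 W = 5.9 kW
Ordering: 547.2 kW (case 2) > 9.7 kW (case 1) > 5.9 kW (case 3)
Final answer: 2, 1, 3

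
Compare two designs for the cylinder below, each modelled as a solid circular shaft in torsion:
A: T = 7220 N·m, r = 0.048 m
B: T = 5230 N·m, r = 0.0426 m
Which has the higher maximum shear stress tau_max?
Model: a solid circular shaft in torsion, so tau_max = (2·T) / (π·r^3) (SI units).
  A: tau_max = (2 × 7220) / (π × 0.048^3) = 4.156 × 10⁷ Pa = 41.56 MPa
  B: tau_max = (2 × 5230) / (π × 0.0426^3) = 4.307 × 10⁷ Pa = 43.07 MPa
43.07 MPa > 41.56 MPa, so B is larger.
Final answer: B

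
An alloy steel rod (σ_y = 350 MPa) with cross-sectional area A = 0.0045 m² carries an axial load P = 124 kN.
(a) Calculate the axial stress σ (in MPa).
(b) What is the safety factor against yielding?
(a) Axial stress σ = P/A. Convert P = 124 kN = 124000 N.
  σ = 124000 / 0.0045 = 2.756 × 10⁷ Pa = 27.56 MPa
(b) Safety factor SF = σ_y/σ = 350 / 27.56 = 12.7
Final answer: (a) σ = 27.56 MPa, (b) SF = 12.7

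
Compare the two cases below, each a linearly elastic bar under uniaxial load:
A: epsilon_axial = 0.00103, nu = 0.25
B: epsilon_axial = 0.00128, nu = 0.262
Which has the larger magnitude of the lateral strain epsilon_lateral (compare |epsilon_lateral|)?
Model: a linearly elastic bar under uniaxial load, so epsilon_lateral = -nu·epsilon_axial (SI units).
  A: epsilon_lateral = -(0.25 × 0.00103) = -0.0002575
  B: epsilon_lateral = -(0.262 × 0.00128) = -0.0003354
|epsilon_lateral|: A = 0.0002575, B = 0.0003354, so B is larger in magnitude.
Final answer: B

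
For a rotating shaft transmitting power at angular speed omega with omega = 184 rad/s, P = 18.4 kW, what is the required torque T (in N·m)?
Model: a rotating shaft transmitting power at angular speed omega, so P = T·omega.
Solve for T: T = P / omega.
Convert to SI units:
  P = 18.4 kW = 18400 W
Substitute:
  T = 18400 / 184
  T = 100 N·m
Final answer: T = 100 N·m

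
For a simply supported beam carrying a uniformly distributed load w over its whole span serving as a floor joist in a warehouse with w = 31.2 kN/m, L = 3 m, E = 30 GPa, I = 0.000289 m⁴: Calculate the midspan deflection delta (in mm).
Model: a simply supported beam carrying a uniformly distributed load w over its whole span, so delta = (5·w·L^4) / (384·E·I).
Convert to SI units:
  w = 31.2 kN/m = 31200 N/m
  E = 30 GPa = 3 × 10¹⁰ Pa
Substitute:
  delta = (5 × 31200 × 3^4) / (384 × (3 × 10¹⁰) × 0.000289)
  delta = 0.003795 m
Convert: delta = 0.003795 m = 3.795 mm
Final answer: delta = 3.795 mm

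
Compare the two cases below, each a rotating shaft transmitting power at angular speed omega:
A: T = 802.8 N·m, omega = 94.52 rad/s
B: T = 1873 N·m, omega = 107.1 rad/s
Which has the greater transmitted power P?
Model: a rotating shaft transmitting power at angular speed omega, so P = T·omega (SI units).
  A: P = 802.8 × 94.52 = 75880 W = 75.88 kW
  B: P = 1873 × 107.1 = 200600 W = 200.6 kW
200.6 kW > 75.88 kW, so B is larger.
Final answer: B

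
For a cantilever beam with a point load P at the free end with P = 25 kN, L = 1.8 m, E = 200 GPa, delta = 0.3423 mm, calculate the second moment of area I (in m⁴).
Model: a cantilever beam with a point load P at the free end, so delta = (P·L^3) / (3·E·I).
Solve for I: I = (P·L^3) / (3·delta·E).
Convert to SI units:
  P = 25 kN = 25000 N
  E = 200 GPa = 2 × 10¹¹ Pa
  delta = 0.3423 mm = 0.0003423 m
Substitute:
  I = (25000 × 1.8^3) / (3 × 0.0003423 × (2 × 10¹¹))
  I = 0.0007099 m⁴
Final answer: I = 0.0007099 m⁴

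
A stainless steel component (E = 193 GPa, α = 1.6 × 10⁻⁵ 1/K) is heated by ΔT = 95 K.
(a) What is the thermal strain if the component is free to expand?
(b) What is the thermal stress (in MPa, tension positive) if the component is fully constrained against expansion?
(a) Free thermal strain ε_th = α·ΔT = (1.6 × 10⁻⁵) × 95 = 0.00152
(b) Fully constrained, the expansion is suppressed, so σ = -E·α·ΔT. Convert E = 193 GPa = 1.93 × 10¹¹ Pa.
  σ = -(1.93 × 10¹¹) × (1.6 × 10⁻⁵) × 95 = -2.934 × 10⁸ Pa = -293.4 MPa (compressive)
Final answer: (a) ε_th = 0.00152, (b) σ = -293.4 MPa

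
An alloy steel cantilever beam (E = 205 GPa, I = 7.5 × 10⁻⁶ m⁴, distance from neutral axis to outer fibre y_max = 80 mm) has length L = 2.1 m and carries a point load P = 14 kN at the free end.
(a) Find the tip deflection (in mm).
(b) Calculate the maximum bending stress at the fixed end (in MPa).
(a) Tip deflection of a cantilever with an end point load: δ = P·L^3 / (3·E·I). Convert P = 14 kN = 14000 N, E = 205 GPa = 2.05 × 10¹¹ Pa.
  δ = (14000 × 2.1^3) / (3 × (2.05 × 10¹¹) × (7.5 × 10⁻⁶)) = 0.02811 m = 28.11 mm
(b) Maximum bending moment at the fixed end: M = P·L = 14000 × 2.1 = 29400 N·m. Convert y_max = 80 mm = 0.08 m.
  σ = M·y_max / I = (29400 × 0.08) / (7.5 × 10⁻⁶) = 3.136 × 10⁸ Pa = 313.6 MPa
Final answer: (a) δ = 28.11 mm, (b) σ = 313.6 MPa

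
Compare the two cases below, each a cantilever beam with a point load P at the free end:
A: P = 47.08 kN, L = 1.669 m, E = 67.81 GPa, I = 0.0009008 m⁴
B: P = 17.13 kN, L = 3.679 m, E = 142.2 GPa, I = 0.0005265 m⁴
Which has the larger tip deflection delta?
Model: a cantilever beam with a point load P at the free end, so delta = (P·L^3) / (3·E·I) (SI units).
  A: delta = (47080 × 1.669^3) / (3 × (6.781 × 10¹⁰) × 0.0009008) = 0.001194 m = 1.194 mm
  B: delta = (17130 × 3.679^3) / (3 × (1.422 × 10¹¹) × 0.0005265) = 0.003798 m = 3.798 mm
3.798 mm > 1.194 mm, so B is larger.
Final answer: B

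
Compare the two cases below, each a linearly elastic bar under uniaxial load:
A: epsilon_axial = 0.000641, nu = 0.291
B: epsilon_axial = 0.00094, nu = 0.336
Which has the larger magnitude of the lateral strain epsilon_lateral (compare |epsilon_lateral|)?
Model: a linearly elastic bar under uniaxial load, so epsilon_lateral = -nu·epsilon_axial (SI units).
  A: epsilon_lateral = -(0.291 × 0.000641) = -0.0001865
  B: epsilon_lateral = -(0.336 × 0.00094) = -0.0003158
|epsilon_lateral|: A = 0.0001865, B = 0.0003158, so B is larger in magnitude.
Final answer: B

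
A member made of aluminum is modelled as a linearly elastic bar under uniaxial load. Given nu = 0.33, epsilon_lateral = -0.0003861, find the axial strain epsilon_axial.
Model: a linearly elastic bar under uniaxial load, so epsilon_lateral = -nu·epsilon_axial.
Solve for epsilon_axial: epsilon_axial = -epsilon_lateral / nu.
Substitute:
  epsilon_axial = -(-0.0003861) / 0.33
  epsilon_axial = 0.00117
Final answer: epsilon_axial = 0.00117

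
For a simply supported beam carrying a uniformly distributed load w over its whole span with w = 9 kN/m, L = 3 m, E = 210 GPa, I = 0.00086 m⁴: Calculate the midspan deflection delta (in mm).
Model: a simply supported beam carrying a uniformly distributed load w over its whole span, so delta = (5·w·L^4) / (384·E·I).
Convert to SI units:
  w = 9 kN/m = 9000 N/m
  E = 210 GPa = 2.1 × 10¹¹ Pa
Substitute:
  delta = (5 × 9000 × 3^4) / (384 × (2.1 × 10¹¹) × 0.00086)
  delta = 5.256 × 10⁻⁵ m
Convert: delta = 5.256 × 10⁻⁵ m = 0.05256 mm
Final answer: delta = 0.05256 mm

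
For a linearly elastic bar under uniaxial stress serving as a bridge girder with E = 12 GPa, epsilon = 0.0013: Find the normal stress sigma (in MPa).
Model: a linearly elastic bar under uniaxial stress, so sigma = E·epsilon.
Convert to SI units:
  E = 12 GPa = 1.2 × 10¹⁰ Pa
Substitute:
  sigma = (1.2 × 10¹⁰) × 0.0013
  sigma = 1.56 × 10⁷ Pa
Convert: sigma = 1.56 × 10⁷ Pa = 15.6 MPa
Final answer: sigma = 15.6 MPa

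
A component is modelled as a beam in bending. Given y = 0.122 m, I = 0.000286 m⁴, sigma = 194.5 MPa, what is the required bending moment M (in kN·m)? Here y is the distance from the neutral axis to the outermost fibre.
Model: a beam in bending, so sigma = (M·y) / I.
Solve for M: M = (sigma·I) / y.
Convert to SI units:
  sigma = 194.5 MPa = 1.945 × 10⁸ Pa
Substitute:
  M = ((1.945 × 10⁸) × 0.000286) / 0.122
  M = 456000 N·m
Convert: M = 456000 N·m = 456 kN·m
Final answer: M = 456 kN·m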